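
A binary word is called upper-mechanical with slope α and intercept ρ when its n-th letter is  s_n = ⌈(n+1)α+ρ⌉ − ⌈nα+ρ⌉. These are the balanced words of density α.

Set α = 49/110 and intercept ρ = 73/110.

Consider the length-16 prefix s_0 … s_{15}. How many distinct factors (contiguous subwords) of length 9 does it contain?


t_n = ⌈(n·49+73)/110⌉ for n = 0 … 16:
  n=0…9: ⌈73/110⌉=1 ⌈122/110⌉=2 ⌈171/110⌉=2 ⌈220/110⌉=2 ⌈269/110⌉=3 ⌈318/110⌉=3 ⌈367/110⌉=4 ⌈416/110⌉=4 ⌈465/110⌉=5 ⌈514/110⌉=5
  n=10…16: ⌈563/110⌉=6 ⌈612/110⌉=6 ⌈661/110⌉=7 ⌈710/110⌉=7 ⌈759/110⌉=7 ⌈808/110⌉=8 ⌈857/110⌉=8
s_n = t_(n+1) − t_n for n = 0 … 15 gives
prefix = 1001010101010010
slide a length-9 window over [0..8] … [7..15] (8 windows); first occurrence of each distinct factor:
  [  0..  8] 100101010
  [  1..  9] 001010101
  [  2.. 10] 010101010
  [  3.. 11] 101010101
  [  5.. 13] 101010100
  [  6.. 14] 010101001
  [  7.. 15] 101010010
  (the other 1 window repeats one of these)
distinct factors: {001010101, 010101001, 010101010, 100101010, 101010010, 101010100, 101010101}
count = 7  (Sturmian bound for length 9 is 10)

7


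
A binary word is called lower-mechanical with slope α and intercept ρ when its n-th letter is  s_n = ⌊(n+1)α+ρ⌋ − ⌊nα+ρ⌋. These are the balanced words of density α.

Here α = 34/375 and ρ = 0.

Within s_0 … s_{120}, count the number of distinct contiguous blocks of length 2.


3

t_n = ⌊(n·34)/375⌋ for n = 0 … 121:
  n=0…9: ⌊0/375⌋=0 ⌊34/375⌋=0 ⌊68/375⌋=0 ⌊102/375⌋=0 ⌊136/375⌋=0 ⌊170/375⌋=0 ⌊204/375⌋=0 ⌊238/375⌋=0 ⌊272/375⌋=0 ⌊306/375⌋=0
  n=10…19: ⌊340/375⌋=0 ⌊374/375⌋=0 ⌊408/375⌋=1 ⌊442/375⌋=1 ⌊476/375⌋=1 ⌊510/375⌋=1 ⌊544/375⌋=1 ⌊578/375⌋=1 ⌊612/375⌋=1 ⌊646/375⌋=1
  n=20…29: ⌊680/375⌋=1 ⌊714/375⌋=1 ⌊748/375⌋=1 ⌊782/375⌋=2 ⌊816/375⌋=2 ⌊850/375⌋=2 ⌊884/375⌋=2 ⌊918/375⌋=2 ⌊952/375⌋=2 ⌊986/375⌋=2
  n=30…39: ⌊1020/375⌋=2 ⌊1054/375⌋=2 ⌊1088/375⌋=2 ⌊1122/375⌋=2 ⌊1156/375⌋=3 ⌊1190/375⌋=3 ⌊1224/375⌋=3 ⌊1258/375⌋=3 ⌊1292/375⌋=3 ⌊1326/375⌋=3
  n=40…49: ⌊1360/375⌋=3 ⌊1394/375⌋=3 ⌊1428/375⌋=3 ⌊1462/375⌋=3 ⌊1496/375⌋=3 ⌊1530/375⌋=4 ⌊1564/375⌋=4 ⌊1598/375⌋=4 ⌊1632/375⌋=4 ⌊1666/375⌋=4
  n=50…59: ⌊1700/375⌋=4 ⌊1734/375⌋=4 ⌊1768/375⌋=4 ⌊1802/375⌋=4 ⌊1836/375⌋=4 ⌊1870/375⌋=4 ⌊1904/375⌋=5 ⌊1938/375⌋=5 ⌊1972/375⌋=5 ⌊2006/375⌋=5
  n=60…69: ⌊2040/375⌋=5 ⌊2074/375⌋=5 ⌊2108/375⌋=5 ⌊2142/375⌋=5 ⌊2176/375⌋=5 ⌊2210/375⌋=5 ⌊2244/375⌋=5 ⌊2278/375⌋=6 ⌊2312/375⌋=6 ⌊2346/375⌋=6
  n=70…79: ⌊2380/375⌋=6 ⌊2414/375⌋=6 ⌊2448/375⌋=6 ⌊2482/375⌋=6 ⌊2516/375⌋=6 ⌊2550/375⌋=6 ⌊2584/375⌋=6 ⌊2618/375⌋=6 ⌊2652/375⌋=7 ⌊2686/375⌋=7
  n=80…89: ⌊2720/375⌋=7 ⌊2754/375⌋=7 ⌊2788/375⌋=7 ⌊2822/375⌋=7 ⌊2856/375⌋=7 ⌊2890/375⌋=7 ⌊2924/375⌋=7 ⌊2958/375⌋=7 ⌊2992/375⌋=7 ⌊3026/375⌋=8
  n=90…99: ⌊3060/375⌋=8 ⌊3094/375⌋=8 ⌊3128/375⌋=8 ⌊3162/375⌋=8 ⌊3196/375⌋=8 ⌊3230/375⌋=8 ⌊3264/375⌋=8 ⌊3298/375⌋=8 ⌊3332/375⌋=8 ⌊3366/375⌋=8
  n=100…109: ⌊3400/375⌋=9 ⌊3434/375⌋=9 ⌊3468/375⌋=9 ⌊3502/375⌋=9 ⌊3536/375⌋=9 ⌊3570/375⌋=9 ⌊3604/375⌋=9 ⌊3638/375⌋=9 ⌊3672/375⌋=9 ⌊3706/375⌋=9
  n=110…119: ⌊3740/375⌋=9 ⌊3774/375⌋=10 ⌊3808/375⌋=10 ⌊3842/375⌋=10 ⌊3876/375⌋=10 ⌊3910/375⌋=10 ⌊3944/375⌋=10 ⌊3978/375⌋=10 ⌊4012/375⌋=10 ⌊4046/375⌋=10
  n=120…121: ⌊4080/375⌋=10 ⌊4114/375⌋=10
s_n = t_(n+1) − t_n for n = 0 … 120 gives
prefix = 0000000000010000000000100000000001000000000010000000000100000000001000000000010000000000100000000001000000000010000000000
slide a length-2 window over [0..1] … [119..120] (120 windows); first occurrence of each distinct factor:
  [  0..  1] 00
  [ 10.. 11] 01
  [ 11.. 12] 10
  (the other 117 windows repeat one of these)
distinct factors: {00, 01, 10}
count = 3  (Sturmian bound for length 2 is 3)


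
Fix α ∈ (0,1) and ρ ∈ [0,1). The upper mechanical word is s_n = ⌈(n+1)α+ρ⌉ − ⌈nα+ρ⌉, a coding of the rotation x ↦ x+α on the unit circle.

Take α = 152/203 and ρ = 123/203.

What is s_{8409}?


1

(n+1)α + ρ = (8410·152 + 123) / 203 = 1278443/203
nα + ρ     = (8409·152 + 123) / 203 = 1278291/203
⌈1278443/203⌉ = 6298,  ⌈1278291/203⌉ = 6297
s_{8409} = 6298 − 6297 = 1


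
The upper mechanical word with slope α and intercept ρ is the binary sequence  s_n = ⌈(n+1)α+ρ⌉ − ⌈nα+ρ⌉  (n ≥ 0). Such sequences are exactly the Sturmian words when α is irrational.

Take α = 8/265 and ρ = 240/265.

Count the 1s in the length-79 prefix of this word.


#1s = Σ_{n=0}^{78} s_n = Σ_{n=0}^{78} (⌈(n+1)α+ρ⌉ − ⌈nα+ρ⌉)
the sum telescopes: every ⌈nα+ρ⌉ with 0 < n < 79 appears once with + and once with −, leaving ⌈79α+ρ⌉ − ⌈0·α+ρ⌉
79α + ρ = (79·8 + 240) / 265 = 872/265
ρ = 240/265
⌈872/265⌉ = 4,  ⌈240/265⌉ = 1
#1s = 4 − 1 = 3

3


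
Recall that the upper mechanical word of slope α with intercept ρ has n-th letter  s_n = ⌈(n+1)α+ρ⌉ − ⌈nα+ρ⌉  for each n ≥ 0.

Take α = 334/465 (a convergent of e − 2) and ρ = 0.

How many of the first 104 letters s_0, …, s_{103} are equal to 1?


75

#1s = Σ_{n=0}^{103} s_n = Σ_{n=0}^{103} (⌈(n+1)α+ρ⌉ − ⌈nα+ρ⌉)
the sum telescopes: every ⌈nα+ρ⌉ with 0 < n < 104 appears once with + and once with −, leaving ⌈104α+ρ⌉ − ⌈0·α+ρ⌉
104α + ρ = (104·334) / 465 = 34736/465
ρ = 0/465
⌈34736/465⌉ = 75,  ⌈0/465⌉ = 0
#1s = 75 − 0 = 75


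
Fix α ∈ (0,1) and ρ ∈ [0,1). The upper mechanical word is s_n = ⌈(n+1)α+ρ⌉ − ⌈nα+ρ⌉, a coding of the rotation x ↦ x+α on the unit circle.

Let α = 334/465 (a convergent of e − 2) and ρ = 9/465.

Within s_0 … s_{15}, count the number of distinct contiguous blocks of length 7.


t_n = ⌈(n·334+9)/465⌉ for n = 0 … 16:
  n=0…9: ⌈9/465⌉=1 ⌈343/465⌉=1 ⌈677/465⌉=2 ⌈1011/465⌉=3 ⌈1345/465⌉=3 ⌈1679/465⌉=4 ⌈2013/465⌉=5 ⌈2347/465⌉=6 ⌈2681/465⌉=6 ⌈3015/465⌉=7
  n=10…16: ⌈3349/465⌉=8 ⌈3683/465⌉=8 ⌈4017/465⌉=9 ⌈4351/465⌉=10 ⌈4685/465⌉=11 ⌈5019/465⌉=11 ⌈5353/465⌉=12
s_n = t_(n+1) − t_n for n = 0 … 15 gives
prefix = 0110111011011101
slide a length-7 window over [0..6] … [9..15] (10 windows); first occurrence of each distinct factor:
  [  0..  6] 0110111
  [  1..  7] 1101110
  [  2..  8] 1011101
  [  3..  9] 0111011
  [  4.. 10] 1110110
  [  5.. 11] 1101101
  [  6.. 12] 1011011
  (the other 3 windows repeat one of these)
distinct factors: {0110111, 0111011, 1011011, 1011101, 1101101, 1101110, 1110110}
count = 7  (Sturmian bound for length 7 is 8)

7


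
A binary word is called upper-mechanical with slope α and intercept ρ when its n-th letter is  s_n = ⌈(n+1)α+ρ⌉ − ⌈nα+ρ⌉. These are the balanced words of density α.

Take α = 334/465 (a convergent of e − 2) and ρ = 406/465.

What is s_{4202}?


0

(n+1)α + ρ = (4203·334 + 406) / 465 = 1404208/465
nα + ρ     = (4202·334 + 406) / 465 = 1403874/465
⌈1404208/465⌉ = 3020,  ⌈1403874/465⌉ = 3020
s_{4202} = 3020 − 3020 = 0


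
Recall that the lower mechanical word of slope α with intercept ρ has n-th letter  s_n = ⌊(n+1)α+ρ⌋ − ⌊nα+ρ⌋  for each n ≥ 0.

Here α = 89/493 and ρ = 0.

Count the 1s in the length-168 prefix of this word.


30

#1s = Σ_{n=0}^{167} s_n = Σ_{n=0}^{167} (⌊(n+1)α+ρ⌋ − ⌊nα+ρ⌋)
the sum telescopes: every ⌊nα+ρ⌋ with 0 < n < 168 appears once with + and once with −, leaving ⌊168α+ρ⌋ − ⌊0·α+ρ⌋
168α + ρ = (168·89) / 493 = 14952/493
ρ = 0/493
⌊14952/493⌋ = 30,  ⌊0/493⌋ = 0
#1s = 30 − 0 = 30


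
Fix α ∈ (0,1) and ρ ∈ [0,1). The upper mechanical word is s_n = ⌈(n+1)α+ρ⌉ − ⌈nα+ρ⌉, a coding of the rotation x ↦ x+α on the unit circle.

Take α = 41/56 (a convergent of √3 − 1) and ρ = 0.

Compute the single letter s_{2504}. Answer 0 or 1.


1

(n+1)α + ρ = (2505·41) / 56 = 102705/56
nα + ρ     = (2504·41) / 56 = 102664/56
⌈102705/56⌉ = 1835,  ⌈102664/56⌉ = 1834
s_{2504} = 1835 − 1834 = 1


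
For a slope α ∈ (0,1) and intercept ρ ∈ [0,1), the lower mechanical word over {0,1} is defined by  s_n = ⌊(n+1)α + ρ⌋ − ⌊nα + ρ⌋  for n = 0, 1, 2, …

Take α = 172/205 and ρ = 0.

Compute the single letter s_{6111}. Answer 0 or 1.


1

(n+1)α + ρ = (6112·172) / 205 = 1051264/205
nα + ρ     = (6111·172) / 205 = 1051092/205
⌊1051264/205⌋ = 5128,  ⌊1051092/205⌋ = 5127
s_{6111} = 5128 − 5127 = 1


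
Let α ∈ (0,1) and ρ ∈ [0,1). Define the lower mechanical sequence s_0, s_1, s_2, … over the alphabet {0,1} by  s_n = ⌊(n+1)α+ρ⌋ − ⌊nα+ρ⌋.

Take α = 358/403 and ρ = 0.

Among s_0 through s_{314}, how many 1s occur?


279

#1s = Σ_{n=0}^{314} s_n = Σ_{n=0}^{314} (⌊(n+1)α+ρ⌋ − ⌊nα+ρ⌋)
the sum telescopes: every ⌊nα+ρ⌋ with 0 < n < 315 appears once with + and once with −, leaving ⌊315α+ρ⌋ − ⌊0·α+ρ⌋
315α + ρ = (315·358) / 403 = 112770/403
ρ = 0/403
⌊112770/403⌋ = 279,  ⌊0/403⌋ = 0
#1s = 279 − 0 = 279


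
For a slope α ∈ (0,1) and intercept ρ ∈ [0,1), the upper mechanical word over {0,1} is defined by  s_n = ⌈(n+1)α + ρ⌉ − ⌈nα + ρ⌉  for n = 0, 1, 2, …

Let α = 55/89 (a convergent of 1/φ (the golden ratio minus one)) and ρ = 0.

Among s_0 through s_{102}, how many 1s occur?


64

#1s = Σ_{n=0}^{102} s_n = Σ_{n=0}^{102} (⌈(n+1)α+ρ⌉ − ⌈nα+ρ⌉)
the sum telescopes: every ⌈nα+ρ⌉ with 0 < n < 103 appears once with + and once with −, leaving ⌈103α+ρ⌉ − ⌈0·α+ρ⌉
103α + ρ = (103·55) / 89 = 5665/89
ρ = 0/89
⌈5665/89⌉ = 64,  ⌈0/89⌉ = 0
#1s = 64 − 0 = 64


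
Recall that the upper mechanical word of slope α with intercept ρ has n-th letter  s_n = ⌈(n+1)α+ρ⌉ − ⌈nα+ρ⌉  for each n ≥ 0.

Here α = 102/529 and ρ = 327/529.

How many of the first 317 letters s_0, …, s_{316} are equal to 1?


#1s = Σ_{n=0}^{316} s_n = Σ_{n=0}^{316} (⌈(n+1)α+ρ⌉ − ⌈nα+ρ⌉)
the sum telescopes: every ⌈nα+ρ⌉ with 0 < n < 317 appears once with + and once with −, leaving ⌈317α+ρ⌉ − ⌈0·α+ρ⌉
317α + ρ = (317·102 + 327) / 529 = 32661/529
ρ = 327/529
⌈32661/529⌉ = 62,  ⌈327/529⌉ = 1
#1s = 62 − 1 = 61

61


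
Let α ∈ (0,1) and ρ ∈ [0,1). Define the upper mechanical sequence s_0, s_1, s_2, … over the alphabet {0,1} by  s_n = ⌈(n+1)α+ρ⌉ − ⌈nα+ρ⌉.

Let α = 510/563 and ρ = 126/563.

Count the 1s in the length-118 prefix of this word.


#1s = Σ_{n=0}^{117} s_n = Σ_{n=0}^{117} (⌈(n+1)α+ρ⌉ − ⌈nα+ρ⌉)
the sum telescopes: every ⌈nα+ρ⌉ with 0 < n < 118 appears once with + and once with −, leaving ⌈118α+ρ⌉ − ⌈0·α+ρ⌉
118α + ρ = (118·510 + 126) / 563 = 60306/563
ρ = 126/563
⌈60306/563⌉ = 108,  ⌈126/563⌉ = 1
#1s = 108 − 1 = 107

107


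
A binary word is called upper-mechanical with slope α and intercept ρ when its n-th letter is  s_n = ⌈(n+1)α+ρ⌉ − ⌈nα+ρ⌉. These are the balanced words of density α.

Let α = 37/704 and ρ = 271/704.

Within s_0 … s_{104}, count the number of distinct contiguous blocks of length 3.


t_n = ⌈(n·37+271)/704⌉ for n = 0 … 105:
  n=0…9: ⌈271/704⌉=1 ⌈308/704⌉=1 ⌈345/704⌉=1 ⌈382/704⌉=1 ⌈419/704⌉=1 ⌈456/704⌉=1 ⌈493/704⌉=1 ⌈530/704⌉=1 ⌈567/704⌉=1 ⌈604/704⌉=1
  n=10…19: ⌈641/704⌉=1 ⌈678/704⌉=1 ⌈715/704⌉=2 ⌈752/704⌉=2 ⌈789/704⌉=2 ⌈826/704⌉=2 ⌈863/704⌉=2 ⌈900/704⌉=2 ⌈937/704⌉=2 ⌈974/704⌉=2
  n=20…29: ⌈1011/704⌉=2 ⌈1048/704⌉=2 ⌈1085/704⌉=2 ⌈1122/704⌉=2 ⌈1159/704⌉=2 ⌈1196/704⌉=2 ⌈1233/704⌉=2 ⌈1270/704⌉=2 ⌈1307/704⌉=2 ⌈1344/704⌉=2
  n=30…39: ⌈1381/704⌉=2 ⌈1418/704⌉=3 ⌈1455/704⌉=3 ⌈1492/704⌉=3 ⌈1529/704⌉=3 ⌈1566/704⌉=3 ⌈1603/704⌉=3 ⌈1640/704⌉=3 ⌈1677/704⌉=3 ⌈1714/704⌉=3
  n=40…49: ⌈1751/704⌉=3 ⌈1788/704⌉=3 ⌈1825/704⌉=3 ⌈1862/704⌉=3 ⌈1899/704⌉=3 ⌈1936/704⌉=3 ⌈1973/704⌉=3 ⌈2010/704⌉=3 ⌈2047/704⌉=3 ⌈2084/704⌉=3
  n=50…59: ⌈2121/704⌉=4 ⌈2158/704⌉=4 ⌈2195/704⌉=4 ⌈2232/704⌉=4 ⌈2269/704⌉=4 ⌈2306/704⌉=4 ⌈2343/704⌉=4 ⌈2380/704⌉=4 ⌈2417/704⌉=4 ⌈2454/704⌉=4
  n=60…69: ⌈2491/704⌉=4 ⌈2528/704⌉=4 ⌈2565/704⌉=4 ⌈2602/704⌉=4 ⌈2639/704⌉=4 ⌈2676/704⌉=4 ⌈2713/704⌉=4 ⌈2750/704⌉=4 ⌈2787/704⌉=4 ⌈2824/704⌉=5
  n=70…79: ⌈2861/704⌉=5 ⌈2898/704⌉=5 ⌈2935/704⌉=5 ⌈2972/704⌉=5 ⌈3009/704⌉=5 ⌈3046/704⌉=5 ⌈3083/704⌉=5 ⌈3120/704⌉=5 ⌈3157/704⌉=5 ⌈3194/704⌉=5
  n=80…89: ⌈3231/704⌉=5 ⌈3268/704⌉=5 ⌈3305/704⌉=5 ⌈3342/704⌉=5 ⌈3379/704⌉=5 ⌈3416/704⌉=5 ⌈3453/704⌉=5 ⌈3490/704⌉=5 ⌈3527/704⌉=6 ⌈3564/704⌉=6
  n=90…99: ⌈3601/704⌉=6 ⌈3638/704⌉=6 ⌈3675/704⌉=6 ⌈3712/704⌉=6 ⌈3749/704⌉=6 ⌈3786/704⌉=6 ⌈3823/704⌉=6 ⌈3860/704⌉=6 ⌈3897/704⌉=6 ⌈3934/704⌉=6
  n=100…105: ⌈3971/704⌉=6 ⌈4008/704⌉=6 ⌈4045/704⌉=6 ⌈4082/704⌉=6 ⌈4119/704⌉=6 ⌈4156/704⌉=6
s_n = t_(n+1) − t_n for n = 0 … 104 gives
prefix = 000000000001000000000000000000100000000000000000010000000000000000001000000000000000000100000000000000000
slide a length-3 window over [0..2] … [102..104] (103 windows); first occurrence of each distinct factor:
  [  0..  2] 000
  [  9.. 11] 001
  [ 10.. 12] 010
  [ 11.. 13] 100
  (the other 99 windows repeat one of these)
distinct factors: {000, 001, 010, 100}
count = 4  (Sturmian bound for length 3 is 4)

4


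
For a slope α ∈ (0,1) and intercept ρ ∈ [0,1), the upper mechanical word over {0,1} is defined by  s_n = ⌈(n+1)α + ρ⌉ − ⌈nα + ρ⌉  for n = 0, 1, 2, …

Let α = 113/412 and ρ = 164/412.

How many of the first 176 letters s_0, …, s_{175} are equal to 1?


48

#1s = Σ_{n=0}^{175} s_n = Σ_{n=0}^{175} (⌈(n+1)α+ρ⌉ − ⌈nα+ρ⌉)
the sum telescopes: every ⌈nα+ρ⌉ with 0 < n < 176 appears once with + and once with −, leaving ⌈176α+ρ⌉ − ⌈0·α+ρ⌉
176α + ρ = (176·113 + 164) / 412 = 20052/412
ρ = 164/412
⌈20052/412⌉ = 49,  ⌈164/412⌉ = 1
#1s = 49 − 1 = 48


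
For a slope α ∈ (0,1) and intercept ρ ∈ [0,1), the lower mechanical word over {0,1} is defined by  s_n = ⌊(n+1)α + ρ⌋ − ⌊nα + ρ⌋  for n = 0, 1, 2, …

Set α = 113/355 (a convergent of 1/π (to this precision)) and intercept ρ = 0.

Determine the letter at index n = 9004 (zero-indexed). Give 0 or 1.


0

(n+1)α + ρ = (9005·113) / 355 = 1017565/355
nα + ρ     = (9004·113) / 355 = 1017452/355
⌊1017565/355⌋ = 2866,  ⌊1017452/355⌋ = 2866
s_{9004} = 2866 − 2866 = 0


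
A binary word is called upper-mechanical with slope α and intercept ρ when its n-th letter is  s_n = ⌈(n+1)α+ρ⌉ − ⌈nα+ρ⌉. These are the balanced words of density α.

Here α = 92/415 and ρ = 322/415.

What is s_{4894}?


(n+1)α + ρ = (4895·92 + 322) / 415 = 450662/415
nα + ρ     = (4894·92 + 322) / 415 = 450570/415
⌈450662/415⌉ = 1086,  ⌈450570/415⌉ = 1086
s_{4894} = 1086 − 1086 = 0

0


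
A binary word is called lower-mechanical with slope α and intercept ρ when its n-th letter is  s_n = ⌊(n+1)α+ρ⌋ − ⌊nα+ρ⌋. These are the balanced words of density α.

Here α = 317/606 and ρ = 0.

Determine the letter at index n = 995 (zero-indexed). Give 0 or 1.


(n+1)α + ρ = (996·317) / 606 = 315732/606
nα + ρ     = (995·317) / 606 = 315415/606
⌊315732/606⌋ = 521,  ⌊315415/606⌋ = 520
s_{995} = 521 − 520 = 1

1


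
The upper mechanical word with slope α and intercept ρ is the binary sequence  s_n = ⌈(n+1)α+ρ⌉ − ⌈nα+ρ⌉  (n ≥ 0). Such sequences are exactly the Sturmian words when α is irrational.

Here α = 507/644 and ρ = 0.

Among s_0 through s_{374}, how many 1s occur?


296

#1s = Σ_{n=0}^{374} s_n = Σ_{n=0}^{374} (⌈(n+1)α+ρ⌉ − ⌈nα+ρ⌉)
the sum telescopes: every ⌈nα+ρ⌉ with 0 < n < 375 appears once with + and once with −, leaving ⌈375α+ρ⌉ − ⌈0·α+ρ⌉
375α + ρ = (375·507) / 644 = 190125/644
ρ = 0/644
⌈190125/644⌉ = 296,  ⌈0/644⌉ = 0
#1s = 296 − 0 = 296


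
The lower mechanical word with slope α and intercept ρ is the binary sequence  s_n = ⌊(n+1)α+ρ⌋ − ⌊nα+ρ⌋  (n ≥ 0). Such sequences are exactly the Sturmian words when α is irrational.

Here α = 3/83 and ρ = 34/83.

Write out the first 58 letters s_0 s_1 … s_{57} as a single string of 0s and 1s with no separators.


0000000000000000100000000000000000000000000100000000000000

n=0: ⌊(1·3+34)/83⌋ − ⌊(0·3+34)/83⌋ = ⌊37/83⌋ − ⌊34/83⌋ = 0 − 0 = 0
n=1: ⌊(2·3+34)/83⌋ − ⌊(1·3+34)/83⌋ = ⌊40/83⌋ − ⌊37/83⌋ = 0 − 0 = 0
n=2: ⌊(3·3+34)/83⌋ − ⌊(2·3+34)/83⌋ = ⌊43/83⌋ − ⌊40/83⌋ = 0 − 0 = 0
n=3: ⌊(4·3+34)/83⌋ − ⌊(3·3+34)/83⌋ = ⌊46/83⌋ − ⌊43/83⌋ = 0 − 0 = 0
n=4: ⌊(5·3+34)/83⌋ − ⌊(4·3+34)/83⌋ = ⌊49/83⌋ − ⌊46/83⌋ = 0 − 0 = 0
n=5: ⌊(6·3+34)/83⌋ − ⌊(5·3+34)/83⌋ = ⌊52/83⌋ − ⌊49/83⌋ = 0 − 0 = 0
n=6: ⌊(7·3+34)/83⌋ − ⌊(6·3+34)/83⌋ = ⌊55/83⌋ − ⌊52/83⌋ = 0 − 0 = 0
n=7: ⌊(8·3+34)/83⌋ − ⌊(7·3+34)/83⌋ = ⌊58/83⌋ − ⌊55/83⌋ = 0 − 0 = 0
n=8: ⌊(9·3+34)/83⌋ − ⌊(8·3+34)/83⌋ = ⌊61/83⌋ − ⌊58/83⌋ = 0 − 0 = 0
n=9: ⌊(10·3+34)/83⌋ − ⌊(9·3+34)/83⌋ = ⌊64/83⌋ − ⌊61/83⌋ = 0 − 0 = 0
n=10: ⌊(11·3+34)/83⌋ − ⌊(10·3+34)/83⌋ = ⌊67/83⌋ − ⌊64/83⌋ = 0 − 0 = 0
n=11: ⌊(12·3+34)/83⌋ − ⌊(11·3+34)/83⌋ = ⌊70/83⌋ − ⌊67/83⌋ = 0 − 0 = 0
n=12: ⌊(13·3+34)/83⌋ − ⌊(12·3+34)/83⌋ = ⌊73/83⌋ − ⌊70/83⌋ = 0 − 0 = 0
n=13: ⌊(14·3+34)/83⌋ − ⌊(13·3+34)/83⌋ = ⌊76/83⌋ − ⌊73/83⌋ = 0 − 0 = 0
n=14: ⌊(15·3+34)/83⌋ − ⌊(14·3+34)/83⌋ = ⌊79/83⌋ − ⌊76/83⌋ = 0 − 0 = 0
n=15: ⌊(16·3+34)/83⌋ − ⌊(15·3+34)/83⌋ = ⌊82/83⌋ − ⌊79/83⌋ = 0 − 0 = 0
n=16: ⌊(17·3+34)/83⌋ − ⌊(16·3+34)/83⌋ = ⌊85/83⌋ − ⌊82/83⌋ = 1 − 0 = 1
n=17: ⌊(18·3+34)/83⌋ − ⌊(17·3+34)/83⌋ = ⌊88/83⌋ − ⌊85/83⌋ = 1 − 1 = 0
n=18: ⌊(19·3+34)/83⌋ − ⌊(18·3+34)/83⌋ = ⌊91/83⌋ − ⌊88/83⌋ = 1 − 1 = 0
n=19: ⌊(20·3+34)/83⌋ − ⌊(19·3+34)/83⌋ = ⌊94/83⌋ − ⌊91/83⌋ = 1 − 1 = 0
n=20: ⌊(21·3+34)/83⌋ − ⌊(20·3+34)/83⌋ = ⌊97/83⌋ − ⌊94/83⌋ = 1 − 1 = 0
n=21: ⌊(22·3+34)/83⌋ − ⌊(21·3+34)/83⌋ = ⌊100/83⌋ − ⌊97/83⌋ = 1 − 1 = 0
n=22: ⌊(23·3+34)/83⌋ − ⌊(22·3+34)/83⌋ = ⌊103/83⌋ − ⌊100/83⌋ = 1 − 1 = 0
n=23: ⌊(24·3+34)/83⌋ − ⌊(23·3+34)/83⌋ = ⌊106/83⌋ − ⌊103/83⌋ = 1 − 1 = 0
n=24: ⌊(25·3+34)/83⌋ − ⌊(24·3+34)/83⌋ = ⌊109/83⌋ − ⌊106/83⌋ = 1 − 1 = 0
n=25: ⌊(26·3+34)/83⌋ − ⌊(25·3+34)/83⌋ = ⌊112/83⌋ − ⌊109/83⌋ = 1 − 1 = 0
n=26: ⌊(27·3+34)/83⌋ − ⌊(26·3+34)/83⌋ = ⌊115/83⌋ − ⌊112/83⌋ = 1 − 1 = 0
n=27: ⌊(28·3+34)/83⌋ − ⌊(27·3+34)/83⌋ = ⌊118/83⌋ − ⌊115/83⌋ = 1 − 1 = 0
n=28: ⌊(29·3+34)/83⌋ − ⌊(28·3+34)/83⌋ = ⌊121/83⌋ − ⌊118/83⌋ = 1 − 1 = 0
n=29: ⌊(30·3+34)/83⌋ − ⌊(29·3+34)/83⌋ = ⌊124/83⌋ − ⌊121/83⌋ = 1 − 1 = 0
n=30: ⌊(31·3+34)/83⌋ − ⌊(30·3+34)/83⌋ = ⌊127/83⌋ − ⌊124/83⌋ = 1 − 1 = 0
n=31: ⌊(32·3+34)/83⌋ − ⌊(31·3+34)/83⌋ = ⌊130/83⌋ − ⌊127/83⌋ = 1 − 1 = 0
n=32: ⌊(33·3+34)/83⌋ − ⌊(32·3+34)/83⌋ = ⌊133/83⌋ − ⌊130/83⌋ = 1 − 1 = 0
n=33: ⌊(34·3+34)/83⌋ − ⌊(33·3+34)/83⌋ = ⌊136/83⌋ − ⌊133/83⌋ = 1 − 1 = 0
n=34: ⌊(35·3+34)/83⌋ − ⌊(34·3+34)/83⌋ = ⌊139/83⌋ − ⌊136/83⌋ = 1 − 1 = 0
n=35: ⌊(36·3+34)/83⌋ − ⌊(35·3+34)/83⌋ = ⌊142/83⌋ − ⌊139/83⌋ = 1 − 1 = 0
n=36: ⌊(37·3+34)/83⌋ − ⌊(36·3+34)/83⌋ = ⌊145/83⌋ − ⌊142/83⌋ = 1 − 1 = 0
n=37: ⌊(38·3+34)/83⌋ − ⌊(37·3+34)/83⌋ = ⌊148/83⌋ − ⌊145/83⌋ = 1 − 1 = 0
n=38: ⌊(39·3+34)/83⌋ − ⌊(38·3+34)/83⌋ = ⌊151/83⌋ − ⌊148/83⌋ = 1 − 1 = 0
n=39: ⌊(40·3+34)/83⌋ − ⌊(39·3+34)/83⌋ = ⌊154/83⌋ − ⌊151/83⌋ = 1 − 1 = 0
n=40: ⌊(41·3+34)/83⌋ − ⌊(40·3+34)/83⌋ = ⌊157/83⌋ − ⌊154/83⌋ = 1 − 1 = 0
n=41: ⌊(42·3+34)/83⌋ − ⌊(41·3+34)/83⌋ = ⌊160/83⌋ − ⌊157/83⌋ = 1 − 1 = 0
n=42: ⌊(43·3+34)/83⌋ − ⌊(42·3+34)/83⌋ = ⌊163/83⌋ − ⌊160/83⌋ = 1 − 1 = 0
n=43: ⌊(44·3+34)/83⌋ − ⌊(43·3+34)/83⌋ = ⌊166/83⌋ − ⌊163/83⌋ = 2 − 1 = 1
n=44: ⌊(45·3+34)/83⌋ − ⌊(44·3+34)/83⌋ = ⌊169/83⌋ − ⌊166/83⌋ = 2 − 2 = 0
n=45: ⌊(46·3+34)/83⌋ − ⌊(45·3+34)/83⌋ = ⌊172/83⌋ − ⌊169/83⌋ = 2 − 2 = 0
n=46: ⌊(47·3+34)/83⌋ − ⌊(46·3+34)/83⌋ = ⌊175/83⌋ − ⌊172/83⌋ = 2 − 2 = 0
n=47: ⌊(48·3+34)/83⌋ − ⌊(47·3+34)/83⌋ = ⌊178/83⌋ − ⌊175/83⌋ = 2 − 2 = 0
n=48: ⌊(49·3+34)/83⌋ − ⌊(48·3+34)/83⌋ = ⌊181/83⌋ − ⌊178/83⌋ = 2 − 2 = 0
n=49: ⌊(50·3+34)/83⌋ − ⌊(49·3+34)/83⌋ = ⌊184/83⌋ − ⌊181/83⌋ = 2 − 2 = 0
n=50: ⌊(51·3+34)/83⌋ − ⌊(50·3+34)/83⌋ = ⌊187/83⌋ − ⌊184/83⌋ = 2 − 2 = 0
n=51: ⌊(52·3+34)/83⌋ − ⌊(51·3+34)/83⌋ = ⌊190/83⌋ − ⌊187/83⌋ = 2 − 2 = 0
n=52: ⌊(53·3+34)/83⌋ − ⌊(52·3+34)/83⌋ = ⌊193/83⌋ − ⌊190/83⌋ = 2 − 2 = 0
n=53: ⌊(54·3+34)/83⌋ − ⌊(53·3+34)/83⌋ = ⌊196/83⌋ − ⌊193/83⌋ = 2 − 2 = 0
n=54: ⌊(55·3+34)/83⌋ − ⌊(54·3+34)/83⌋ = ⌊199/83⌋ − ⌊196/83⌋ = 2 − 2 = 0
n=55: ⌊(56·3+34)/83⌋ − ⌊(55·3+34)/83⌋ = ⌊202/83⌋ − ⌊199/83⌋ = 2 − 2 = 0
n=56: ⌊(57·3+34)/83⌋ − ⌊(56·3+34)/83⌋ = ⌊205/83⌋ − ⌊202/83⌋ = 2 − 2 = 0
n=57: ⌊(58·3+34)/83⌋ − ⌊(57·3+34)/83⌋ = ⌊208/83⌋ − ⌊205/83⌋ = 2 − 2 = 0


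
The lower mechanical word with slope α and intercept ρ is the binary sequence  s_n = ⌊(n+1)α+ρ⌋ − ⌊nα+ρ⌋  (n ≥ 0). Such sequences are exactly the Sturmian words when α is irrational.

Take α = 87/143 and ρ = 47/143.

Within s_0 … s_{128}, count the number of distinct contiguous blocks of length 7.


8

t_n = ⌊(n·87+47)/143⌋ for n = 0 … 129:
  n=0…9: ⌊47/143⌋=0 ⌊134/143⌋=0 ⌊221/143⌋=1 ⌊308/143⌋=2 ⌊395/143⌋=2 ⌊482/143⌋=3 ⌊569/143⌋=3 ⌊656/143⌋=4 ⌊743/143⌋=5 ⌊830/143⌋=5
  n=10…19: ⌊917/143⌋=6 ⌊1004/143⌋=7 ⌊1091/143⌋=7 ⌊1178/143⌋=8 ⌊1265/143⌋=8 ⌊1352/143⌋=9 ⌊1439/143⌋=10 ⌊1526/143⌋=10 ⌊1613/143⌋=11 ⌊1700/143⌋=11
  n=20…29: ⌊1787/143⌋=12 ⌊1874/143⌋=13 ⌊1961/143⌋=13 ⌊2048/143⌋=14 ⌊2135/143⌋=14 ⌊2222/143⌋=15 ⌊2309/143⌋=16 ⌊2396/143⌋=16 ⌊2483/143⌋=17 ⌊2570/143⌋=17
  n=30…39: ⌊2657/143⌋=18 ⌊2744/143⌋=19 ⌊2831/143⌋=19 ⌊2918/143⌋=20 ⌊3005/143⌋=21 ⌊3092/143⌋=21 ⌊3179/143⌋=22 ⌊3266/143⌋=22 ⌊3353/143⌋=23 ⌊3440/143⌋=24
  n=40…49: ⌊3527/143⌋=24 ⌊3614/143⌋=25 ⌊3701/143⌋=25 ⌊3788/143⌋=26 ⌊3875/143⌋=27 ⌊3962/143⌋=27 ⌊4049/143⌋=28 ⌊4136/143⌋=28 ⌊4223/143⌋=29 ⌊4310/143⌋=30
  n=50…59: ⌊4397/143⌋=30 ⌊4484/143⌋=31 ⌊4571/143⌋=31 ⌊4658/143⌋=32 ⌊4745/143⌋=33 ⌊4832/143⌋=33 ⌊4919/143⌋=34 ⌊5006/143⌋=35 ⌊5093/143⌋=35 ⌊5180/143⌋=36
  n=60…69: ⌊5267/143⌋=36 ⌊5354/143⌋=37 ⌊5441/143⌋=38 ⌊5528/143⌋=38 ⌊5615/143⌋=39 ⌊5702/143⌋=39 ⌊5789/143⌋=40 ⌊5876/143⌋=41 ⌊5963/143⌋=41 ⌊6050/143⌋=42
  n=70…79: ⌊6137/143⌋=42 ⌊6224/143⌋=43 ⌊6311/143⌋=44 ⌊6398/143⌋=44 ⌊6485/143⌋=45 ⌊6572/143⌋=45 ⌊6659/143⌋=46 ⌊6746/143⌋=47 ⌊6833/143⌋=47 ⌊6920/143⌋=48
  n=80…89: ⌊7007/143⌋=49 ⌊7094/143⌋=49 ⌊7181/143⌋=50 ⌊7268/143⌋=50 ⌊7355/143⌋=51 ⌊7442/143⌋=52 ⌊7529/143⌋=52 ⌊7616/143⌋=53 ⌊7703/143⌋=53 ⌊7790/143⌋=54
  n=90…99: ⌊7877/143⌋=55 ⌊7964/143⌋=55 ⌊8051/143⌋=56 ⌊8138/143⌋=56 ⌊8225/143⌋=57 ⌊8312/143⌋=58 ⌊8399/143⌋=58 ⌊8486/143⌋=59 ⌊8573/143⌋=59 ⌊8660/143⌋=60
  n=100…109: ⌊8747/143⌋=61 ⌊8834/143⌋=61 ⌊8921/143⌋=62 ⌊9008/143⌋=62 ⌊9095/143⌋=63 ⌊9182/143⌋=64 ⌊9269/143⌋=64 ⌊9356/143⌋=65 ⌊9443/143⌋=66 ⌊9530/143⌋=66
  n=110…119: ⌊9617/143⌋=67 ⌊9704/143⌋=67 ⌊9791/143⌋=68 ⌊9878/143⌋=69 ⌊9965/143⌋=69 ⌊10052/143⌋=70 ⌊10139/143⌋=70 ⌊10226/143⌋=71 ⌊10313/143⌋=72 ⌊10400/143⌋=72
  n=120…129: ⌊10487/143⌋=73 ⌊10574/143⌋=73 ⌊10661/143⌋=74 ⌊10748/143⌋=75 ⌊10835/143⌋=75 ⌊10922/143⌋=76 ⌊11009/143⌋=76 ⌊11096/143⌋=77 ⌊11183/143⌋=78 ⌊11270/143⌋=78
s_n = t_(n+1) − t_n for n = 0 … 128 gives
prefix = 011010110110101101011010110101101101011010110101101011011010110101101011010110110101101011010110101101011011010110101101011010110
slide a length-7 window over [0..6] … [122..128] (123 windows); first occurrence of each distinct factor:
  [  0..  6] 0110101
  [  1..  7] 1101011
  [  2..  8] 1010110
  [  3..  9] 0101101
  [  4.. 10] 1011011
  [  5.. 11] 0110110
  [  6.. 12] 1101101
  [  7.. 13] 1011010
  (the other 115 windows repeat one of these)
distinct factors: {0101101, 0110101, 0110110, 1010110, 1011010, 1011011, 1101011, 1101101}
count = 8  (Sturmian bound for length 7 is 8)


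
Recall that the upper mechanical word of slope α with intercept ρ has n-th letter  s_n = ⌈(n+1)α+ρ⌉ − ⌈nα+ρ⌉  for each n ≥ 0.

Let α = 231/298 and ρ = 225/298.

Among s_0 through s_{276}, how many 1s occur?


#1s = Σ_{n=0}^{276} s_n = Σ_{n=0}^{276} (⌈(n+1)α+ρ⌉ − ⌈nα+ρ⌉)
the sum telescopes: every ⌈nα+ρ⌉ with 0 < n < 277 appears once with + and once with −, leaving ⌈277α+ρ⌉ − ⌈0·α+ρ⌉
277α + ρ = (277·231 + 225) / 298 = 64212/298
ρ = 225/298
⌈64212/298⌉ = 216,  ⌈225/298⌉ = 1
#1s = 216 − 1 = 215

215


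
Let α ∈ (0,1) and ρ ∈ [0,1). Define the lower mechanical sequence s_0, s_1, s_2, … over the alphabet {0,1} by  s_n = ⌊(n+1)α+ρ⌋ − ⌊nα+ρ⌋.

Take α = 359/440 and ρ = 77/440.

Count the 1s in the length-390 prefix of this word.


#1s = Σ_{n=0}^{389} s_n = Σ_{n=0}^{389} (⌊(n+1)α+ρ⌋ − ⌊nα+ρ⌋)
the sum telescopes: every ⌊nα+ρ⌋ with 0 < n < 390 appears once with + and once with −, leaving ⌊390α+ρ⌋ − ⌊0·α+ρ⌋
390α + ρ = (390·359 + 77) / 440 = 140087/440
ρ = 77/440
⌊140087/440⌋ = 318,  ⌊77/440⌋ = 0
#1s = 318 − 0 = 318

318


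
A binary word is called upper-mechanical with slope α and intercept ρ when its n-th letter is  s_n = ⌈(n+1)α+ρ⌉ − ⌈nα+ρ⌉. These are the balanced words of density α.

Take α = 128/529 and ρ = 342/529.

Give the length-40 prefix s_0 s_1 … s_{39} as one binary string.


0100010001000100010000100010001000100010

n=0: ⌈(1·128+342)/529⌉ − ⌈(0·128+342)/529⌉ = ⌈470/529⌉ − ⌈342/529⌉ = 1 − 1 = 0
n=1: ⌈(2·128+342)/529⌉ − ⌈(1·128+342)/529⌉ = ⌈598/529⌉ − ⌈470/529⌉ = 2 − 1 = 1
n=2: ⌈(3·128+342)/529⌉ − ⌈(2·128+342)/529⌉ = ⌈726/529⌉ − ⌈598/529⌉ = 2 − 2 = 0
n=3: ⌈(4·128+342)/529⌉ − ⌈(3·128+342)/529⌉ = ⌈854/529⌉ − ⌈726/529⌉ = 2 − 2 = 0
n=4: ⌈(5·128+342)/529⌉ − ⌈(4·128+342)/529⌉ = ⌈982/529⌉ − ⌈854/529⌉ = 2 − 2 = 0
n=5: ⌈(6·128+342)/529⌉ − ⌈(5·128+342)/529⌉ = ⌈1110/529⌉ − ⌈982/529⌉ = 3 − 2 = 1
n=6: ⌈(7·128+342)/529⌉ − ⌈(6·128+342)/529⌉ = ⌈1238/529⌉ − ⌈1110/529⌉ = 3 − 3 = 0
n=7: ⌈(8·128+342)/529⌉ − ⌈(7·128+342)/529⌉ = ⌈1366/529⌉ − ⌈1238/529⌉ = 3 − 3 = 0
n=8: ⌈(9·128+342)/529⌉ − ⌈(8·128+342)/529⌉ = ⌈1494/529⌉ − ⌈1366/529⌉ = 3 − 3 = 0
n=9: ⌈(10·128+342)/529⌉ − ⌈(9·128+342)/529⌉ = ⌈1622/529⌉ − ⌈1494/529⌉ = 4 − 3 = 1
n=10: ⌈(11·128+342)/529⌉ − ⌈(10·128+342)/529⌉ = ⌈1750/529⌉ − ⌈1622/529⌉ = 4 − 4 = 0
n=11: ⌈(12·128+342)/529⌉ − ⌈(11·128+342)/529⌉ = ⌈1878/529⌉ − ⌈1750/529⌉ = 4 − 4 = 0
n=12: ⌈(13·128+342)/529⌉ − ⌈(12·128+342)/529⌉ = ⌈2006/529⌉ − ⌈1878/529⌉ = 4 − 4 = 0
n=13: ⌈(14·128+342)/529⌉ − ⌈(13·128+342)/529⌉ = ⌈2134/529⌉ − ⌈2006/529⌉ = 5 − 4 = 1
n=14: ⌈(15·128+342)/529⌉ − ⌈(14·128+342)/529⌉ = ⌈2262/529⌉ − ⌈2134/529⌉ = 5 − 5 = 0
n=15: ⌈(16·128+342)/529⌉ − ⌈(15·128+342)/529⌉ = ⌈2390/529⌉ − ⌈2262/529⌉ = 5 − 5 = 0
n=16: ⌈(17·128+342)/529⌉ − ⌈(16·128+342)/529⌉ = ⌈2518/529⌉ − ⌈2390/529⌉ = 5 − 5 = 0
n=17: ⌈(18·128+342)/529⌉ − ⌈(17·128+342)/529⌉ = ⌈2646/529⌉ − ⌈2518/529⌉ = 6 − 5 = 1
n=18: ⌈(19·128+342)/529⌉ − ⌈(18·128+342)/529⌉ = ⌈2774/529⌉ − ⌈2646/529⌉ = 6 − 6 = 0
n=19: ⌈(20·128+342)/529⌉ − ⌈(19·128+342)/529⌉ = ⌈2902/529⌉ − ⌈2774/529⌉ = 6 − 6 = 0
n=20: ⌈(21·128+342)/529⌉ − ⌈(20·128+342)/529⌉ = ⌈3030/529⌉ − ⌈2902/529⌉ = 6 − 6 = 0
n=21: ⌈(22·128+342)/529⌉ − ⌈(21·128+342)/529⌉ = ⌈3158/529⌉ − ⌈3030/529⌉ = 6 − 6 = 0
n=22: ⌈(23·128+342)/529⌉ − ⌈(22·128+342)/529⌉ = ⌈3286/529⌉ − ⌈3158/529⌉ = 7 − 6 = 1
n=23: ⌈(24·128+342)/529⌉ − ⌈(23·128+342)/529⌉ = ⌈3414/529⌉ − ⌈3286/529⌉ = 7 − 7 = 0
n=24: ⌈(25·128+342)/529⌉ − ⌈(24·128+342)/529⌉ = ⌈3542/529⌉ − ⌈3414/529⌉ = 7 − 7 = 0
n=25: ⌈(26·128+342)/529⌉ − ⌈(25·128+342)/529⌉ = ⌈3670/529⌉ − ⌈3542/529⌉ = 7 − 7 = 0
n=26: ⌈(27·128+342)/529⌉ − ⌈(26·128+342)/529⌉ = ⌈3798/529⌉ − ⌈3670/529⌉ = 8 − 7 = 1
n=27: ⌈(28·128+342)/529⌉ − ⌈(27·128+342)/529⌉ = ⌈3926/529⌉ − ⌈3798/529⌉ = 8 − 8 = 0
n=28: ⌈(29·128+342)/529⌉ − ⌈(28·128+342)/529⌉ = ⌈4054/529⌉ − ⌈3926/529⌉ = 8 − 8 = 0
n=29: ⌈(30·128+342)/529⌉ − ⌈(29·128+342)/529⌉ = ⌈4182/529⌉ − ⌈4054/529⌉ = 8 − 8 = 0
n=30: ⌈(31·128+342)/529⌉ − ⌈(30·128+342)/529⌉ = ⌈4310/529⌉ − ⌈4182/529⌉ = 9 − 8 = 1
n=31: ⌈(32·128+342)/529⌉ − ⌈(31·128+342)/529⌉ = ⌈4438/529⌉ − ⌈4310/529⌉ = 9 − 9 = 0
n=32: ⌈(33·128+342)/529⌉ − ⌈(32·128+342)/529⌉ = ⌈4566/529⌉ − ⌈4438/529⌉ = 9 − 9 = 0
n=33: ⌈(34·128+342)/529⌉ − ⌈(33·128+342)/529⌉ = ⌈4694/529⌉ − ⌈4566/529⌉ = 9 − 9 = 0
n=34: ⌈(35·128+342)/529⌉ − ⌈(34·128+342)/529⌉ = ⌈4822/529⌉ − ⌈4694/529⌉ = 10 − 9 = 1
n=35: ⌈(36·128+342)/529⌉ − ⌈(35·128+342)/529⌉ = ⌈4950/529⌉ − ⌈4822/529⌉ = 10 − 10 = 0
n=36: ⌈(37·128+342)/529⌉ − ⌈(36·128+342)/529⌉ = ⌈5078/529⌉ − ⌈4950/529⌉ = 10 − 10 = 0
n=37: ⌈(38·128+342)/529⌉ − ⌈(37·128+342)/529⌉ = ⌈5206/529⌉ − ⌈5078/529⌉ = 10 − 10 = 0
n=38: ⌈(39·128+342)/529⌉ − ⌈(38·128+342)/529⌉ = ⌈5334/529⌉ − ⌈5206/529⌉ = 11 − 10 = 1
n=39: ⌈(40·128+342)/529⌉ − ⌈(39·128+342)/529⌉ = ⌈5462/529⌉ − ⌈5334/529⌉ = 11 − 11 = 0


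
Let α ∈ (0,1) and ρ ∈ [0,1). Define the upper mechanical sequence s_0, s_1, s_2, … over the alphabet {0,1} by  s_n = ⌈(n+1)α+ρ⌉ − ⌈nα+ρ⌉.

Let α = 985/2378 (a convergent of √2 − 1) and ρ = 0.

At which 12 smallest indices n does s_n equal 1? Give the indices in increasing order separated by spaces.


n=0: ⌈985/2378⌉−⌈0/2378⌉ = 1−0 = 1  ← one
n=1: ⌈1970/2378⌉−⌈985/2378⌉ = 1−1 = 0
n=2: ⌈2955/2378⌉−⌈1970/2378⌉ = 2−1 = 1  ← one
n=3: ⌈3940/2378⌉−⌈2955/2378⌉ = 2−2 = 0
n=4: ⌈4925/2378⌉−⌈3940/2378⌉ = 3−2 = 1  ← one
n=5: ⌈5910/2378⌉−⌈4925/2378⌉ = 3−3 = 0
n=6: ⌈6895/2378⌉−⌈5910/2378⌉ = 3−3 = 0
n=7: ⌈7880/2378⌉−⌈6895/2378⌉ = 4−3 = 1  ← one
n=8: ⌈8865/2378⌉−⌈7880/2378⌉ = 4−4 = 0
n=9: ⌈9850/2378⌉−⌈8865/2378⌉ = 5−4 = 1  ← one
n=10: ⌈10835/2378⌉−⌈9850/2378⌉ = 5−5 = 0
n=11: ⌈11820/2378⌉−⌈10835/2378⌉ = 5−5 = 0
n=12: ⌈12805/2378⌉−⌈11820/2378⌉ = 6−5 = 1  ← one
n=13: ⌈13790/2378⌉−⌈12805/2378⌉ = 6−6 = 0
n=14: ⌈14775/2378⌉−⌈13790/2378⌉ = 7−6 = 1  ← one
n=15: ⌈15760/2378⌉−⌈14775/2378⌉ = 7−7 = 0
n=16: ⌈16745/2378⌉−⌈15760/2378⌉ = 8−7 = 1  ← one
n=17: ⌈17730/2378⌉−⌈16745/2378⌉ = 8−8 = 0
n=18: ⌈18715/2378⌉−⌈17730/2378⌉ = 8−8 = 0
n=19: ⌈19700/2378⌉−⌈18715/2378⌉ = 9−8 = 1  ← one
n=20: ⌈20685/2378⌉−⌈19700/2378⌉ = 9−9 = 0
n=21: ⌈21670/2378⌉−⌈20685/2378⌉ = 10−9 = 1  ← one
n=22: ⌈22655/2378⌉−⌈21670/2378⌉ = 10−10 = 0
n=23: ⌈23640/2378⌉−⌈22655/2378⌉ = 10−10 = 0
n=24: ⌈24625/2378⌉−⌈23640/2378⌉ = 11−10 = 1  ← one
n=25: ⌈25610/2378⌉−⌈24625/2378⌉ = 11−11 = 0
n=26: ⌈26595/2378⌉−⌈25610/2378⌉ = 12−11 = 1  ← one
positions of the first 12 ones: 0 2 4 7 9 12 14 16 19 21 24 26

0 2 4 7 9 12 14 16 19 21 24 26


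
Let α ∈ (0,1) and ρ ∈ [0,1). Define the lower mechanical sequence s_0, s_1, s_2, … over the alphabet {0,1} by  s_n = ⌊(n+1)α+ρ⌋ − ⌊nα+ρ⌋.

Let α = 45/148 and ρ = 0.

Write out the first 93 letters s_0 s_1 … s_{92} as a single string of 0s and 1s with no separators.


n=0: ⌊(1·45)/148⌋ − ⌊(0·45)/148⌋ = ⌊45/148⌋ − ⌊0/148⌋ = 0 − 0 = 0
n=1: ⌊(2·45)/148⌋ − ⌊(1·45)/148⌋ = ⌊90/148⌋ − ⌊45/148⌋ = 0 − 0 = 0
n=2: ⌊(3·45)/148⌋ − ⌊(2·45)/148⌋ = ⌊135/148⌋ − ⌊90/148⌋ = 0 − 0 = 0
n=3: ⌊(4·45)/148⌋ − ⌊(3·45)/148⌋ = ⌊180/148⌋ − ⌊135/148⌋ = 1 − 0 = 1
n=4: ⌊(5·45)/148⌋ − ⌊(4·45)/148⌋ = ⌊225/148⌋ − ⌊180/148⌋ = 1 − 1 = 0
n=5: ⌊(6·45)/148⌋ − ⌊(5·45)/148⌋ = ⌊270/148⌋ − ⌊225/148⌋ = 1 − 1 = 0
n=6: ⌊(7·45)/148⌋ − ⌊(6·45)/148⌋ = ⌊315/148⌋ − ⌊270/148⌋ = 2 − 1 = 1
n=7: ⌊(8·45)/148⌋ − ⌊(7·45)/148⌋ = ⌊360/148⌋ − ⌊315/148⌋ = 2 − 2 = 0
n=8: ⌊(9·45)/148⌋ − ⌊(8·45)/148⌋ = ⌊405/148⌋ − ⌊360/148⌋ = 2 − 2 = 0
n=9: ⌊(10·45)/148⌋ − ⌊(9·45)/148⌋ = ⌊450/148⌋ − ⌊405/148⌋ = 3 − 2 = 1
n=10: ⌊(11·45)/148⌋ − ⌊(10·45)/148⌋ = ⌊495/148⌋ − ⌊450/148⌋ = 3 − 3 = 0
n=11: ⌊(12·45)/148⌋ − ⌊(11·45)/148⌋ = ⌊540/148⌋ − ⌊495/148⌋ = 3 − 3 = 0
n=12: ⌊(13·45)/148⌋ − ⌊(12·45)/148⌋ = ⌊585/148⌋ − ⌊540/148⌋ = 3 − 3 = 0
n=13: ⌊(14·45)/148⌋ − ⌊(13·45)/148⌋ = ⌊630/148⌋ − ⌊585/148⌋ = 4 − 3 = 1
n=14: ⌊(15·45)/148⌋ − ⌊(14·45)/148⌋ = ⌊675/148⌋ − ⌊630/148⌋ = 4 − 4 = 0
n=15: ⌊(16·45)/148⌋ − ⌊(15·45)/148⌋ = ⌊720/148⌋ − ⌊675/148⌋ = 4 − 4 = 0
n=16: ⌊(17·45)/148⌋ − ⌊(16·45)/148⌋ = ⌊765/148⌋ − ⌊720/148⌋ = 5 − 4 = 1
n=17: ⌊(18·45)/148⌋ − ⌊(17·45)/148⌋ = ⌊810/148⌋ − ⌊765/148⌋ = 5 − 5 = 0
n=18: ⌊(19·45)/148⌋ − ⌊(18·45)/148⌋ = ⌊855/148⌋ − ⌊810/148⌋ = 5 − 5 = 0
n=19: ⌊(20·45)/148⌋ − ⌊(19·45)/148⌋ = ⌊900/148⌋ − ⌊855/148⌋ = 6 − 5 = 1
n=20: ⌊(21·45)/148⌋ − ⌊(20·45)/148⌋ = ⌊945/148⌋ − ⌊900/148⌋ = 6 − 6 = 0
n=21: ⌊(22·45)/148⌋ − ⌊(21·45)/148⌋ = ⌊990/148⌋ − ⌊945/148⌋ = 6 − 6 = 0
n=22: ⌊(23·45)/148⌋ − ⌊(22·45)/148⌋ = ⌊1035/148⌋ − ⌊990/148⌋ = 6 − 6 = 0
n=23: ⌊(24·45)/148⌋ − ⌊(23·45)/148⌋ = ⌊1080/148⌋ − ⌊1035/148⌋ = 7 − 6 = 1
n=24: ⌊(25·45)/148⌋ − ⌊(24·45)/148⌋ = ⌊1125/148⌋ − ⌊1080/148⌋ = 7 − 7 = 0
n=25: ⌊(26·45)/148⌋ − ⌊(25·45)/148⌋ = ⌊1170/148⌋ − ⌊1125/148⌋ = 7 − 7 = 0
n=26: ⌊(27·45)/148⌋ − ⌊(26·45)/148⌋ = ⌊1215/148⌋ − ⌊1170/148⌋ = 8 − 7 = 1
n=27: ⌊(28·45)/148⌋ − ⌊(27·45)/148⌋ = ⌊1260/148⌋ − ⌊1215/148⌋ = 8 − 8 = 0
n=28: ⌊(29·45)/148⌋ − ⌊(28·45)/148⌋ = ⌊1305/148⌋ − ⌊1260/148⌋ = 8 − 8 = 0
n=29: ⌊(30·45)/148⌋ − ⌊(29·45)/148⌋ = ⌊1350/148⌋ − ⌊1305/148⌋ = 9 − 8 = 1
n=30: ⌊(31·45)/148⌋ − ⌊(30·45)/148⌋ = ⌊1395/148⌋ − ⌊1350/148⌋ = 9 − 9 = 0
n=31: ⌊(32·45)/148⌋ − ⌊(31·45)/148⌋ = ⌊1440/148⌋ − ⌊1395/148⌋ = 9 − 9 = 0
n=32: ⌊(33·45)/148⌋ − ⌊(32·45)/148⌋ = ⌊1485/148⌋ − ⌊1440/148⌋ = 10 − 9 = 1
n=33: ⌊(34·45)/148⌋ − ⌊(33·45)/148⌋ = ⌊1530/148⌋ − ⌊1485/148⌋ = 10 − 10 = 0
n=34: ⌊(35·45)/148⌋ − ⌊(34·45)/148⌋ = ⌊1575/148⌋ − ⌊1530/148⌋ = 10 − 10 = 0
n=35: ⌊(36·45)/148⌋ − ⌊(35·45)/148⌋ = ⌊1620/148⌋ − ⌊1575/148⌋ = 10 − 10 = 0
n=36: ⌊(37·45)/148⌋ − ⌊(36·45)/148⌋ = ⌊1665/148⌋ − ⌊1620/148⌋ = 11 − 10 = 1
n=37: ⌊(38·45)/148⌋ − ⌊(37·45)/148⌋ = ⌊1710/148⌋ − ⌊1665/148⌋ = 11 − 11 = 0
n=38: ⌊(39·45)/148⌋ − ⌊(38·45)/148⌋ = ⌊1755/148⌋ − ⌊1710/148⌋ = 11 − 11 = 0
n=39: ⌊(40·45)/148⌋ − ⌊(39·45)/148⌋ = ⌊1800/148⌋ − ⌊1755/148⌋ = 12 − 11 = 1
n=40: ⌊(41·45)/148⌋ − ⌊(40·45)/148⌋ = ⌊1845/148⌋ − ⌊1800/148⌋ = 12 − 12 = 0
n=41: ⌊(42·45)/148⌋ − ⌊(41·45)/148⌋ = ⌊1890/148⌋ − ⌊1845/148⌋ = 12 − 12 = 0
n=42: ⌊(43·45)/148⌋ − ⌊(42·45)/148⌋ = ⌊1935/148⌋ − ⌊1890/148⌋ = 13 − 12 = 1
n=43: ⌊(44·45)/148⌋ − ⌊(43·45)/148⌋ = ⌊1980/148⌋ − ⌊1935/148⌋ = 13 − 13 = 0
n=44: ⌊(45·45)/148⌋ − ⌊(44·45)/148⌋ = ⌊2025/148⌋ − ⌊1980/148⌋ = 13 − 13 = 0
n=45: ⌊(46·45)/148⌋ − ⌊(45·45)/148⌋ = ⌊2070/148⌋ − ⌊2025/148⌋ = 13 − 13 = 0
n=46: ⌊(47·45)/148⌋ − ⌊(46·45)/148⌋ = ⌊2115/148⌋ − ⌊2070/148⌋ = 14 − 13 = 1
n=47: ⌊(48·45)/148⌋ − ⌊(47·45)/148⌋ = ⌊2160/148⌋ − ⌊2115/148⌋ = 14 − 14 = 0
n=48: ⌊(49·45)/148⌋ − ⌊(48·45)/148⌋ = ⌊2205/148⌋ − ⌊2160/148⌋ = 14 − 14 = 0
n=49: ⌊(50·45)/148⌋ − ⌊(49·45)/148⌋ = ⌊2250/148⌋ − ⌊2205/148⌋ = 15 − 14 = 1
n=50: ⌊(51·45)/148⌋ − ⌊(50·45)/148⌋ = ⌊2295/148⌋ − ⌊2250/148⌋ = 15 − 15 = 0
n=51: ⌊(52·45)/148⌋ − ⌊(51·45)/148⌋ = ⌊2340/148⌋ − ⌊2295/148⌋ = 15 − 15 = 0
n=52: ⌊(53·45)/148⌋ − ⌊(52·45)/148⌋ = ⌊2385/148⌋ − ⌊2340/148⌋ = 16 − 15 = 1
n=53: ⌊(54·45)/148⌋ − ⌊(53·45)/148⌋ = ⌊2430/148⌋ − ⌊2385/148⌋ = 16 − 16 = 0
n=54: ⌊(55·45)/148⌋ − ⌊(54·45)/148⌋ = ⌊2475/148⌋ − ⌊2430/148⌋ = 16 − 16 = 0
n=55: ⌊(56·45)/148⌋ − ⌊(55·45)/148⌋ = ⌊2520/148⌋ − ⌊2475/148⌋ = 17 − 16 = 1
n=56: ⌊(57·45)/148⌋ − ⌊(56·45)/148⌋ = ⌊2565/148⌋ − ⌊2520/148⌋ = 17 − 17 = 0
n=57: ⌊(58·45)/148⌋ − ⌊(57·45)/148⌋ = ⌊2610/148⌋ − ⌊2565/148⌋ = 17 − 17 = 0
n=58: ⌊(59·45)/148⌋ − ⌊(58·45)/148⌋ = ⌊2655/148⌋ − ⌊2610/148⌋ = 17 − 17 = 0
n=59: ⌊(60·45)/148⌋ − ⌊(59·45)/148⌋ = ⌊2700/148⌋ − ⌊2655/148⌋ = 18 − 17 = 1
n=60: ⌊(61·45)/148⌋ − ⌊(60·45)/148⌋ = ⌊2745/148⌋ − ⌊2700/148⌋ = 18 − 18 = 0
n=61: ⌊(62·45)/148⌋ − ⌊(61·45)/148⌋ = ⌊2790/148⌋ − ⌊2745/148⌋ = 18 − 18 = 0
n=62: ⌊(63·45)/148⌋ − ⌊(62·45)/148⌋ = ⌊2835/148⌋ − ⌊2790/148⌋ = 19 − 18 = 1
n=63: ⌊(64·45)/148⌋ − ⌊(63·45)/148⌋ = ⌊2880/148⌋ − ⌊2835/148⌋ = 19 − 19 = 0
n=64: ⌊(65·45)/148⌋ − ⌊(64·45)/148⌋ = ⌊2925/148⌋ − ⌊2880/148⌋ = 19 − 19 = 0
n=65: ⌊(66·45)/148⌋ − ⌊(65·45)/148⌋ = ⌊2970/148⌋ − ⌊2925/148⌋ = 20 − 19 = 1
n=66: ⌊(67·45)/148⌋ − ⌊(66·45)/148⌋ = ⌊3015/148⌋ − ⌊2970/148⌋ = 20 − 20 = 0
n=67: ⌊(68·45)/148⌋ − ⌊(67·45)/148⌋ = ⌊3060/148⌋ − ⌊3015/148⌋ = 20 − 20 = 0
n=68: ⌊(69·45)/148⌋ − ⌊(68·45)/148⌋ = ⌊3105/148⌋ − ⌊3060/148⌋ = 20 − 20 = 0
n=69: ⌊(70·45)/148⌋ − ⌊(69·45)/148⌋ = ⌊3150/148⌋ − ⌊3105/148⌋ = 21 − 20 = 1
n=70: ⌊(71·45)/148⌋ − ⌊(70·45)/148⌋ = ⌊3195/148⌋ − ⌊3150/148⌋ = 21 − 21 = 0
n=71: ⌊(72·45)/148⌋ − ⌊(71·45)/148⌋ = ⌊3240/148⌋ − ⌊3195/148⌋ = 21 − 21 = 0
n=72: ⌊(73·45)/148⌋ − ⌊(72·45)/148⌋ = ⌊3285/148⌋ − ⌊3240/148⌋ = 22 − 21 = 1
n=73: ⌊(74·45)/148⌋ − ⌊(73·45)/148⌋ = ⌊3330/148⌋ − ⌊3285/148⌋ = 22 − 22 = 0
n=74: ⌊(75·45)/148⌋ − ⌊(74·45)/148⌋ = ⌊3375/148⌋ − ⌊3330/148⌋ = 22 − 22 = 0
n=75: ⌊(76·45)/148⌋ − ⌊(75·45)/148⌋ = ⌊3420/148⌋ − ⌊3375/148⌋ = 23 − 22 = 1
n=76: ⌊(77·45)/148⌋ − ⌊(76·45)/148⌋ = ⌊3465/148⌋ − ⌊3420/148⌋ = 23 − 23 = 0
n=77: ⌊(78·45)/148⌋ − ⌊(77·45)/148⌋ = ⌊3510/148⌋ − ⌊3465/148⌋ = 23 − 23 = 0
n=78: ⌊(79·45)/148⌋ − ⌊(78·45)/148⌋ = ⌊3555/148⌋ − ⌊3510/148⌋ = 24 − 23 = 1
n=79: ⌊(80·45)/148⌋ − ⌊(79·45)/148⌋ = ⌊3600/148⌋ − ⌊3555/148⌋ = 24 − 24 = 0
n=80: ⌊(81·45)/148⌋ − ⌊(80·45)/148⌋ = ⌊3645/148⌋ − ⌊3600/148⌋ = 24 − 24 = 0
n=81: ⌊(82·45)/148⌋ − ⌊(81·45)/148⌋ = ⌊3690/148⌋ − ⌊3645/148⌋ = 24 − 24 = 0
n=82: ⌊(83·45)/148⌋ − ⌊(82·45)/148⌋ = ⌊3735/148⌋ − ⌊3690/148⌋ = 25 − 24 = 1
n=83: ⌊(84·45)/148⌋ − ⌊(83·45)/148⌋ = ⌊3780/148⌋ − ⌊3735/148⌋ = 25 − 25 = 0
n=84: ⌊(85·45)/148⌋ − ⌊(84·45)/148⌋ = ⌊3825/148⌋ − ⌊3780/148⌋ = 25 − 25 = 0
n=85: ⌊(86·45)/148⌋ − ⌊(85·45)/148⌋ = ⌊3870/148⌋ − ⌊3825/148⌋ = 26 − 25 = 1
n=86: ⌊(87·45)/148⌋ − ⌊(86·45)/148⌋ = ⌊3915/148⌋ − ⌊3870/148⌋ = 26 − 26 = 0
n=87: ⌊(88·45)/148⌋ − ⌊(87·45)/148⌋ = ⌊3960/148⌋ − ⌊3915/148⌋ = 26 − 26 = 0
n=88: ⌊(89·45)/148⌋ − ⌊(88·45)/148⌋ = ⌊4005/148⌋ − ⌊3960/148⌋ = 27 − 26 = 1
n=89: ⌊(90·45)/148⌋ − ⌊(89·45)/148⌋ = ⌊4050/148⌋ − ⌊4005/148⌋ = 27 − 27 = 0
n=90: ⌊(91·45)/148⌋ − ⌊(90·45)/148⌋ = ⌊4095/148⌋ − ⌊4050/148⌋ = 27 − 27 = 0
n=91: ⌊(92·45)/148⌋ − ⌊(91·45)/148⌋ = ⌊4140/148⌋ − ⌊4095/148⌋ = 27 − 27 = 0
n=92: ⌊(93·45)/148⌋ − ⌊(92·45)/148⌋ = ⌊4185/148⌋ − ⌊4140/148⌋ = 28 − 27 = 1

000100100100010010010001001001001000100100100010010010010001001001000100100100100010010010001
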